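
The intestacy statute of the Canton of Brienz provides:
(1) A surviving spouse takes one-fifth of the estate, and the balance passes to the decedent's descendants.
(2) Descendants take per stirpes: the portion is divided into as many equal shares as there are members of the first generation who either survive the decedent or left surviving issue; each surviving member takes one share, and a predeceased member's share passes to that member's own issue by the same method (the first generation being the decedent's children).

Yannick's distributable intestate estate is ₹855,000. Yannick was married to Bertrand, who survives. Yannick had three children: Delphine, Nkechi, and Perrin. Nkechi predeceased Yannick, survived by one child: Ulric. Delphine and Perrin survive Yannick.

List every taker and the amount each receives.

Bertrand: ₹171,000; Delphine: ₹228,000; Ulric: ₹228,000; Perrin: ₹228,000

Bertrand takes one-fifth of ₹855,000 = ₹171,000. The remaining ₹684,000 passes to the descendants.
The descendants' portion (₹684,000) is divided into 3 shares of ₹228,000: Delphine and Perrin each take ₹228,000; Nkechi's ₹228,000 share passes to Nkechi's issue.
Nkechi's share (₹228,000) passes entirely to Ulric.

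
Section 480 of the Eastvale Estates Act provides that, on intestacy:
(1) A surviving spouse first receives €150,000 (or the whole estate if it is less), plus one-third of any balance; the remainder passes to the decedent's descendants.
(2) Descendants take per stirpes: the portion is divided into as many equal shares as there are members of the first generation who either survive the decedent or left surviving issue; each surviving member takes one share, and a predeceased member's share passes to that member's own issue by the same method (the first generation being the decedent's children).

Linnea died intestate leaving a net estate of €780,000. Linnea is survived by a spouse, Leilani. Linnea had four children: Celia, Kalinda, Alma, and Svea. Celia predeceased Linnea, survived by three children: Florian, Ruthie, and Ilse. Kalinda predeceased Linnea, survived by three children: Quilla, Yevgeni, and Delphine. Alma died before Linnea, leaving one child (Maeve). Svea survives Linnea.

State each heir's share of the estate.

Leilani: €360,000; Florian: €35,000; Ruthie: €35,000; Ilse: €35,000; Quilla: €35,000; Yevgeni: €35,000; Delphine: €35,000; Maeve: €105,000; Svea: €105,000

Leilani first takes €150,000, leaving a balance of €630,000. Leilani then takes one-third of the balance (€210,000), for a total of €360,000. The remaining €420,000 passes to the descendants.
The descendants' portion (€420,000) is divided into 4 shares of €105,000: Svea takes €105,000; Celia's €105,000 share passes to Celia's issue; Kalinda's €105,000 share passes to Kalinda's issue; Alma's €105,000 share passes to Alma's issue.
Celia's share (€105,000) is divided into 3 shares of €35,000: Florian, Ruthie, and Ilse each take €35,000.
Kalinda's share (€105,000) is divided into 3 shares of €35,000: Quilla, Yevgeni, and Delphine each take €35,000.
Alma's share (€105,000) passes entirely to Maeve.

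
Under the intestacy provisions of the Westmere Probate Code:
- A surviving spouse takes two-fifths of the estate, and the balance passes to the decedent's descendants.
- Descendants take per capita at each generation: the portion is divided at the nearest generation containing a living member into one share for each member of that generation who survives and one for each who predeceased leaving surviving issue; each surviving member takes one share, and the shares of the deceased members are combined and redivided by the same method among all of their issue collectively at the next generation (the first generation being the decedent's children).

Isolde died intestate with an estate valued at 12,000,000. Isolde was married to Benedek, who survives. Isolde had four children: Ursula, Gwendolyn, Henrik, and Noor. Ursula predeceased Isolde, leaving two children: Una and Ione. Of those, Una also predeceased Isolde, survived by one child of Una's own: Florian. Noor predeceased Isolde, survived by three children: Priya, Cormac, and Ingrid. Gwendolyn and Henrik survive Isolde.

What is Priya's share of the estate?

Benedek takes two-fifths of 12,000,000 = 4,800,000. The remaining 7,200,000 passes to the descendants.
The descendants' portion (7,200,000) is divided at the children's generation into 4 shares of 1,800,000. Gwendolyn and Henrik each take 1,800,000. The 2 shares of the deceased (Ursula and Noor) are combined into a pool of 3,600,000.
That pool (3,600,000) is divided at the grandchildren's generation into 5 shares of 720,000. Ione, Priya, Cormac, and Ingrid each take 720,000. The remaining share for the deceased Una (720,000) is carried to the next generation.
That pool (720,000) passes entirely to Florian, the sole taker at the great-grandchildren's generation.

Priya receives 720,000.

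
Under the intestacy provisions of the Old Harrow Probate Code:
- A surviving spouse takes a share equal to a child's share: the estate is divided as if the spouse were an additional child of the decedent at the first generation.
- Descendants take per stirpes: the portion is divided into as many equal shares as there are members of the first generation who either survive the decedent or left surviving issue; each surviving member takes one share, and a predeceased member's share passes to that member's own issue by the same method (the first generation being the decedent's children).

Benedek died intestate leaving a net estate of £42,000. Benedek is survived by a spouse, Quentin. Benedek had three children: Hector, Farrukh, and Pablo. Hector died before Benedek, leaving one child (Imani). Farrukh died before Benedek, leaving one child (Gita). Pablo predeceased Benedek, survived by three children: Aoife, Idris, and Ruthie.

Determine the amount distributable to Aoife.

Aoife receives £3,500.

The spouse counts as an additional share at the children's level, so there are 4 primary shares of £10,500. Quentin takes one such share (£10,500).
The children's combined portion (£31,500) is divided into 3 shares of £10,500: Hector's £10,500 share passes to Hector's issue; Farrukh's £10,500 share passes to Farrukh's issue; Pablo's £10,500 share passes to Pablo's issue.
Hector's share (£10,500) passes entirely to Imani.
Farrukh's share (£10,500) passes entirely to Gita.
Pablo's share (£10,500) is divided into 3 shares of £3,500: Aoife, Idris, and Ruthie each take £3,500.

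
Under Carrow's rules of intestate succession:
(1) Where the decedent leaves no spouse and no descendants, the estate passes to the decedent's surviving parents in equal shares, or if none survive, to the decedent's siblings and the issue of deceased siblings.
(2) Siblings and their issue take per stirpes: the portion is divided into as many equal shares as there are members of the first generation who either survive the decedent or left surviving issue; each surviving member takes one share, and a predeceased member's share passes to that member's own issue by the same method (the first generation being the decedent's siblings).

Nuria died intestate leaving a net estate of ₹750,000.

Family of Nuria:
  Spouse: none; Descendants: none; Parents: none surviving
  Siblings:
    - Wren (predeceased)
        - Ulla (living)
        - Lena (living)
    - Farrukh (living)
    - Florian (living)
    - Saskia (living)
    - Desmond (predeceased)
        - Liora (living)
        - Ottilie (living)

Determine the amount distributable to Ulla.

The entire ₹750,000 passes to the siblings and their issue.
That amount (₹750,000) is divided into 5 shares of ₹150,000: Farrukh, Florian, and Saskia each take ₹150,000; Wren's ₹150,000 share passes to Wren's issue; Desmond's ₹150,000 share passes to Desmond's issue.
Wren's share (₹150,000) is divided into 2 shares of ₹75,000: Ulla and Lena each take ₹75,000.
Desmond's share (₹150,000) is divided into 2 shares of ₹75,000: Liora and Ottilie each take ₹75,000.

Ulla receives ₹75,000.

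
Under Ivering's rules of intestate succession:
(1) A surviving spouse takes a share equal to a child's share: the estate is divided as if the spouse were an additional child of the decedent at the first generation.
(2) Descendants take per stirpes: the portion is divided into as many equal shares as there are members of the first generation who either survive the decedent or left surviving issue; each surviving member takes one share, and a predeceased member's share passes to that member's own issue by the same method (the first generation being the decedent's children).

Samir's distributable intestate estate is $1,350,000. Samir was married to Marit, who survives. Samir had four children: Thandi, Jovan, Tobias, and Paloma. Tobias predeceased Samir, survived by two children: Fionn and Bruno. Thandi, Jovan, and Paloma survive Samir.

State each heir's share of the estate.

The spouse counts as an additional share at the children's level, so there are 5 primary shares of $270,000. Marit takes one such share ($270,000).
The children's combined portion ($1,080,000) is divided into 4 shares of $270,000: Thandi, Jovan, and Paloma each take $270,000; Tobias's $270,000 share passes to Tobias's issue.
Tobias's share ($270,000) is divided into 2 shares of $135,000: Fionn and Bruno each take $135,000.

Marit: $270,000; Thandi: $270,000; Jovan: $270,000; Fionn: $135,000; Bruno: $135,000; Paloma: $270,000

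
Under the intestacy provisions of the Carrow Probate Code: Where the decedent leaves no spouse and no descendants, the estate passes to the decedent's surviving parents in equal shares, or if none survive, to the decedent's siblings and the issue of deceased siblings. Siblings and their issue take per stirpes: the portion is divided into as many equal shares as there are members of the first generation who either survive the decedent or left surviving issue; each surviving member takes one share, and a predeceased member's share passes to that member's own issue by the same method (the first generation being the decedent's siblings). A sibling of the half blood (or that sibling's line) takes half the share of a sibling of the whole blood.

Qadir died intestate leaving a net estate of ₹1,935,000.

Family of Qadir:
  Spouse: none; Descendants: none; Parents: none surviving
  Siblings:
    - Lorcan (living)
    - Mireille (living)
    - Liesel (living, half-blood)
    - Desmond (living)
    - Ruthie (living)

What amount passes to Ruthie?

Ruthie receives ₹430,000.

The entire ₹1,935,000 passes to the siblings and their issue.
Counting each half-blood sibling's line as half a unit, there are 9/2 units in ₹1,935,000, so one unit is ₹430,000. Whole-blood lines (Lorcan, Mireille, Desmond, and Ruthie) take ₹430,000 each; half-blood lines (Liesel) take ₹215,000 each.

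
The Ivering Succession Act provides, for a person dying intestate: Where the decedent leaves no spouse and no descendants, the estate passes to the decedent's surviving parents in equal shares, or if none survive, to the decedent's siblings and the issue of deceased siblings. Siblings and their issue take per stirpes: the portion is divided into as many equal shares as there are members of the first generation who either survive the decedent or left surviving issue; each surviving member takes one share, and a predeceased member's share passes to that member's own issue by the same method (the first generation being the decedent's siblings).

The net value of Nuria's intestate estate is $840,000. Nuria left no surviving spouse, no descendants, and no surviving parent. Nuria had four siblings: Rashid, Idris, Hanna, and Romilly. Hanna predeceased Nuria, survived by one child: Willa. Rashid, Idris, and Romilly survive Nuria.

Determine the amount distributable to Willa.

Willa receives $210,000.

The entire $840,000 passes to the siblings and their issue.
That amount ($840,000) is divided into 4 shares of $210,000: Rashid, Idris, and Romilly each take $210,000; Hanna's $210,000 share passes to Hanna's issue.
Hanna's share ($210,000) passes entirely to Willa.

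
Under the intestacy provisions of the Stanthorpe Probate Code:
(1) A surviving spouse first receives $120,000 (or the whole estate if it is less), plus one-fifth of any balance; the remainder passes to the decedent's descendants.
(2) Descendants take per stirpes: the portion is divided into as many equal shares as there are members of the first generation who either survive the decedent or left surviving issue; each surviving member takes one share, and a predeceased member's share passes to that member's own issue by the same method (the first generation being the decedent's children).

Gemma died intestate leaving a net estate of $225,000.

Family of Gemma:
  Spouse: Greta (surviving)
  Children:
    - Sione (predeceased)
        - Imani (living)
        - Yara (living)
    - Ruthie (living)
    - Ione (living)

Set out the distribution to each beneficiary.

Greta first takes $120,000, leaving a balance of $105,000. Greta then takes one-fifth of the balance ($21,000), for a total of $141,000. The remaining $84,000 passes to the descendants.
The descendants' portion ($84,000) is divided into 3 shares of $28,000: Ruthie and Ione each take $28,000; Sione's $28,000 share passes to Sione's issue.
Sione's share ($28,000) is divided into 2 shares of $14,000: Imani and Yara each take $14,000.

Greta: $141,000; Imani: $14,000; Yara: $14,000; Ruthie: $28,000; Ione: $28,000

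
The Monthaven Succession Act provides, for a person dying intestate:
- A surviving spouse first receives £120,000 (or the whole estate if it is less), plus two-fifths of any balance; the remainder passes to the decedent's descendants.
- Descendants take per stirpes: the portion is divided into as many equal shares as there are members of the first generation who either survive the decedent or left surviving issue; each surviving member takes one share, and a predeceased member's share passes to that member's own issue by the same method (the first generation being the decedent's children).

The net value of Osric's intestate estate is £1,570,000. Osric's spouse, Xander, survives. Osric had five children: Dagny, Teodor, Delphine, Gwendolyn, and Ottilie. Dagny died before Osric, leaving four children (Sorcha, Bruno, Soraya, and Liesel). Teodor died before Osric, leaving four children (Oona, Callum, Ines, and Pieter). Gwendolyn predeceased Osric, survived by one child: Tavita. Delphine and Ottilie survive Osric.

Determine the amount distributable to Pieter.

Xander first takes £120,000, leaving a balance of £1,450,000. Xander then takes two-fifths of the balance (£580,000), for a total of £700,000. The remaining £870,000 passes to the descendants.
The descendants' portion (£870,000) is divided into 5 shares of £174,000: Delphine and Ottilie each take £174,000; Dagny's £174,000 share passes to Dagny's issue; Teodor's £174,000 share passes to Teodor's issue; Gwendolyn's £174,000 share passes to Gwendolyn's issue.
Dagny's share (£174,000) is divided into 4 shares of £43,500: Sorcha, Bruno, Soraya, and Liesel each take £43,500.
Teodor's share (£174,000) is divided into 4 shares of £43,500: Oona, Callum, Ines, and Pieter each take £43,500.
Gwendolyn's share (£174,000) passes entirely to Tavita.

Pieter receives £43,500.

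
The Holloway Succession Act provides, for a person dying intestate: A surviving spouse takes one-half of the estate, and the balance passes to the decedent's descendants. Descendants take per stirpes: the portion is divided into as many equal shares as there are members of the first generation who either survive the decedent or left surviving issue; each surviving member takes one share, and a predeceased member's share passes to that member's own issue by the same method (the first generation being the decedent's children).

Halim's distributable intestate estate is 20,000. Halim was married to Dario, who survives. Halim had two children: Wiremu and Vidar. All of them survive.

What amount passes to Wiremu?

Dario takes one-half of 20,000 = 10,000. The remaining 10,000 passes to the descendants.
The descendants' portion (10,000) is divided into 2 shares of 5,000: Wiremu and Vidar each take 5,000.

Wiremu receives 5,000.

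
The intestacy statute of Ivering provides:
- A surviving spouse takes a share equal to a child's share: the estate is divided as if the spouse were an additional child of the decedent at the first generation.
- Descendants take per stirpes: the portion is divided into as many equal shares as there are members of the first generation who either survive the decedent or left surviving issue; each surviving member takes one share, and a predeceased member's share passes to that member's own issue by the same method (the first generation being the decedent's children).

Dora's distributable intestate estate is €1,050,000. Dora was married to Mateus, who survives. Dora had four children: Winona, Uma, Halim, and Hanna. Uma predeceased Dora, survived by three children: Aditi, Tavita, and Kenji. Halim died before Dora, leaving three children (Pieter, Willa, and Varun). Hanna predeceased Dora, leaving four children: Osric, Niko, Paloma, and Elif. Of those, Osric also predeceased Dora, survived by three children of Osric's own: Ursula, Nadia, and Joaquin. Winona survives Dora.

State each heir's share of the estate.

The spouse counts as an additional share at the children's level, so there are 5 primary shares of €210,000. Mateus takes one such share (€210,000).
The children's combined portion (€840,000) is divided into 4 shares of €210,000: Winona takes €210,000; Uma's €210,000 share passes to Uma's issue; Halim's €210,000 share passes to Halim's issue; Hanna's €210,000 share passes to Hanna's issue.
Uma's share (€210,000) is divided into 3 shares of €70,000: Aditi, Tavita, and Kenji each take €70,000.
Halim's share (€210,000) is divided into 3 shares of €70,000: Pieter, Willa, and Varun each take €70,000.
Hanna's share (€210,000) is divided into 4 shares of €52,500: Niko, Paloma, and Elif each take €52,500; Osric's €52,500 share passes to Osric's issue.
Osric's share (€52,500) is divided into 3 shares of €17,500: Ursula, Nadia, and Joaquin each take €17,500.

Mateus: €210,000; Winona: €210,000; Aditi: €70,000; Tavita: €70,000; Kenji: €70,000; Pieter: €70,000; Willa: €70,000; Varun: €70,000; Ursula: €17,500; Nadia: €17,500; Joaquin: €17,500; Niko: €52,500; Paloma: €52,500; Elif: €52,500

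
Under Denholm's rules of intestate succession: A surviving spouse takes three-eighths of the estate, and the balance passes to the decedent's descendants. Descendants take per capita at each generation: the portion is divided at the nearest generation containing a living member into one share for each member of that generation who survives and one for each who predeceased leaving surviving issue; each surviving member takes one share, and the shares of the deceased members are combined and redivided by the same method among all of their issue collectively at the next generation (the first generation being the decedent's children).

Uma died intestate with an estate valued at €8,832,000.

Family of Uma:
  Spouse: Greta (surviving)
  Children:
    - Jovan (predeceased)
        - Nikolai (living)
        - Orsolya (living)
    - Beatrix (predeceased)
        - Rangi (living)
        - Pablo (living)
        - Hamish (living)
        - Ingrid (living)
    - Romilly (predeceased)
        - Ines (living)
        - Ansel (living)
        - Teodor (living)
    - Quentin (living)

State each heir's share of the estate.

Greta: €3,312,000; Nikolai: €460,000; Orsolya: €460,000; Rangi: €460,000; Pablo: €460,000; Hamish: €460,000; Ingrid: €460,000; Ines: €460,000; Ansel: €460,000; Teodor: €460,000; Quentin: €1,380,000

Greta takes three-eighths of €8,832,000 = €3,312,000. The remaining €5,520,000 passes to the descendants.
The descendants' portion (€5,520,000) is divided at the children's generation into 4 shares of €1,380,000. Quentin takes €1,380,000. The 3 shares of the deceased (Jovan, Beatrix, and Romilly) are combined into a pool of €4,140,000.
That pool (€4,140,000) is divided at the grandchildren's generation equally among Nikolai, Orsolya, Rangi, Pablo, Hamish, Ingrid, Ines, Ansel, and Teodor: €460,000 each.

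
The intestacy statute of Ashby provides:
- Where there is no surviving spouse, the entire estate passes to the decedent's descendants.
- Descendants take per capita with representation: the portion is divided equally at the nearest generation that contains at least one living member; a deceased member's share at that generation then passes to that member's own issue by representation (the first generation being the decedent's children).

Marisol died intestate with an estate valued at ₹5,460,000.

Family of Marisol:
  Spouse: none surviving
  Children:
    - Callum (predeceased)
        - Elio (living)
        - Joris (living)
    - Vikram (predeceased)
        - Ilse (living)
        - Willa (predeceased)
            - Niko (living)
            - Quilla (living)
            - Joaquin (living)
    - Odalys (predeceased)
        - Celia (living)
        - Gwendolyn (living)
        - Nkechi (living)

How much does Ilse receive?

Ilse receives ₹780,000.

The entire ₹5,460,000 passes to the descendants.
No child survives, so the initial division is made at the grandchildren's generation.
That amount (₹5,460,000) is divided into 7 shares of ₹780,000: Elio, Joris, Ilse, Celia, Gwendolyn, and Nkechi each take ₹780,000; Willa's ₹780,000 share passes to Willa's issue.
Willa's share (₹780,000) is divided into 3 shares of ₹260,000: Niko, Quilla, and Joaquin each take ₹260,000.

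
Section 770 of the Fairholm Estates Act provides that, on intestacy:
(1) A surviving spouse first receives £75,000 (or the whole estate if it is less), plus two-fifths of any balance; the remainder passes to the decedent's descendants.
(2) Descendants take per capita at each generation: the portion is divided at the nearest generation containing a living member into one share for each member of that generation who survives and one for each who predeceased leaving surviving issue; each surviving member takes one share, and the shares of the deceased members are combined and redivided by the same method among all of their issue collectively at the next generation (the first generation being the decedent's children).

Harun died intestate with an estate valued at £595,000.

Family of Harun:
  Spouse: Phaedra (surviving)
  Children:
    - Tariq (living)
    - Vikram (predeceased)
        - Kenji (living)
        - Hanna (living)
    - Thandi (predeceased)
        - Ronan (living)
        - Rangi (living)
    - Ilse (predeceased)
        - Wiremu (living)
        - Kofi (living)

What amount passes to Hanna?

Hanna receives £39,000.

Phaedra first takes £75,000, leaving a balance of £520,000. Phaedra then takes two-fifths of the balance (£208,000), for a total of £283,000. The remaining £312,000 passes to the descendants.
The descendants' portion (£312,000) is divided at the children's generation into 4 shares of £78,000. Tariq takes £78,000. The 3 shares of the deceased (Vikram, Thandi, and Ilse) are combined into a pool of £234,000.
That pool (£234,000) is divided at the grandchildren's generation equally among Kenji, Hanna, Ronan, Rangi, Wiremu, and Kofi: £39,000 each.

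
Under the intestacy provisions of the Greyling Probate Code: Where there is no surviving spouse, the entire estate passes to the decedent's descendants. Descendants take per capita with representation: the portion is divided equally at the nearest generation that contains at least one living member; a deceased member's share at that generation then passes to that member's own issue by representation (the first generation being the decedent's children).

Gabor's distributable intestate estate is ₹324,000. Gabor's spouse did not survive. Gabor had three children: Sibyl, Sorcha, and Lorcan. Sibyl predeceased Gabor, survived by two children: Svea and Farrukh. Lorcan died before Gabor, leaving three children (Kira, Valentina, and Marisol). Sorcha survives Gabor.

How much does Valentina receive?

Valentina receives ₹36,000.

The entire ₹324,000 passes to the descendants.
That amount (₹324,000) is divided into 3 shares of ₹108,000: Sorcha takes ₹108,000; Sibyl's ₹108,000 share passes to Sibyl's issue; Lorcan's ₹108,000 share passes to Lorcan's issue.
Sibyl's share (₹108,000) is divided into 2 shares of ₹54,000: Svea and Farrukh each take ₹54,000.
Lorcan's share (₹108,000) is divided into 3 shares of ₹36,000: Kira, Valentina, and Marisol each take ₹36,000.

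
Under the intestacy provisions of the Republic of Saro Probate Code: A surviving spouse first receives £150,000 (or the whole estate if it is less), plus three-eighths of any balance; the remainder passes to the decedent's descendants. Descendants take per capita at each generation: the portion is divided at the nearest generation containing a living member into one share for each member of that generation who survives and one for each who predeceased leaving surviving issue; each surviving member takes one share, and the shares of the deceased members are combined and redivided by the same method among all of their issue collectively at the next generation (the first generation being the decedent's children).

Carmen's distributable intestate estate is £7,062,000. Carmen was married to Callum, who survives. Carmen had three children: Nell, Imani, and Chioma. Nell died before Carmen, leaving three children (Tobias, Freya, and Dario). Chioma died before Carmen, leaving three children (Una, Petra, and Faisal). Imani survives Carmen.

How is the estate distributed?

Callum: £2,742,000; Tobias: £480,000; Freya: £480,000; Dario: £480,000; Imani: £1,440,000; Una: £480,000; Petra: £480,000; Faisal: £480,000

Callum first takes £150,000, leaving a balance of £6,912,000. Callum then takes three-eighths of the balance (£2,592,000), for a total of £2,742,000. The remaining £4,320,000 passes to the descendants.
The descendants' portion (£4,320,000) is divided at the children's generation into 3 shares of £1,440,000. Imani takes £1,440,000. The 2 shares of the deceased (Nell and Chioma) are combined into a pool of £2,880,000.
That pool (£2,880,000) is divided at the grandchildren's generation equally among Tobias, Freya, Dario, Una, Petra, and Faisal: £480,000 each.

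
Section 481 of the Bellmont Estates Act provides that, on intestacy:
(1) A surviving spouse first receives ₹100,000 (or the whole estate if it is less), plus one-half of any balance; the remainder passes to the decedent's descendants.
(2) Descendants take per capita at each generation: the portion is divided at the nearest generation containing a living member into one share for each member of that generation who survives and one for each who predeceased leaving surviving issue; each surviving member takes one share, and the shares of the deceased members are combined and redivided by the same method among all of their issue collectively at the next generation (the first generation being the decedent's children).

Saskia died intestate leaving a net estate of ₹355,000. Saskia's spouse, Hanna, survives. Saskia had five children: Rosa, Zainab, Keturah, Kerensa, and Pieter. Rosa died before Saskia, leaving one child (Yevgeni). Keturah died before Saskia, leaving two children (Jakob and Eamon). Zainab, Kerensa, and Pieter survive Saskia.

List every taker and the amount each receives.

Hanna: ₹227,500; Yevgeni: ₹17,000; Zainab: ₹25,500; Jakob: ₹17,000; Eamon: ₹17,000; Kerensa: ₹25,500; Pieter: ₹25,500

Hanna first takes ₹100,000, leaving a balance of ₹255,000. Hanna then takes one-half of the balance (₹127,500), for a total of ₹227,500. The remaining ₹127,500 passes to the descendants.
The descendants' portion (₹127,500) is divided at the children's generation into 5 shares of ₹25,500. Zainab, Kerensa, and Pieter each take ₹25,500. The 2 shares of the deceased (Rosa and Keturah) are combined into a pool of ₹51,000.
That pool (₹51,000) is divided at the grandchildren's generation equally among Yevgeni, Jakob, and Eamon: ₹17,000 each.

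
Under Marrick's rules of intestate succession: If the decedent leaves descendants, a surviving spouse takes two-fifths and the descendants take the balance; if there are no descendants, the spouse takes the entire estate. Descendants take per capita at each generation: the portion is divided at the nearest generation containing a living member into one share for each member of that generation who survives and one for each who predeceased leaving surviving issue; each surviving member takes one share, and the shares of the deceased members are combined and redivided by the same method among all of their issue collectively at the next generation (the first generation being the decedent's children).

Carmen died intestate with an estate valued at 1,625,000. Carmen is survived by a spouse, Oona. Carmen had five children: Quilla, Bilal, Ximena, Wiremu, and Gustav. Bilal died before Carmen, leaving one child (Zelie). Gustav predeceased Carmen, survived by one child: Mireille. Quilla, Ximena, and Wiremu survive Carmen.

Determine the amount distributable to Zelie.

Oona takes two-fifths of 1,625,000 = 650,000. The remaining 975,000 passes to the descendants.
The descendants' portion (975,000) is divided at the children's generation into 5 shares of 195,000. Quilla, Ximena, and Wiremu each take 195,000. The 2 shares of the deceased (Bilal and Gustav) are combined into a pool of 390,000.
That pool (390,000) is divided at the grandchildren's generation equally among Zelie and Mireille: 195,000 each.

Zelie receives 195,000.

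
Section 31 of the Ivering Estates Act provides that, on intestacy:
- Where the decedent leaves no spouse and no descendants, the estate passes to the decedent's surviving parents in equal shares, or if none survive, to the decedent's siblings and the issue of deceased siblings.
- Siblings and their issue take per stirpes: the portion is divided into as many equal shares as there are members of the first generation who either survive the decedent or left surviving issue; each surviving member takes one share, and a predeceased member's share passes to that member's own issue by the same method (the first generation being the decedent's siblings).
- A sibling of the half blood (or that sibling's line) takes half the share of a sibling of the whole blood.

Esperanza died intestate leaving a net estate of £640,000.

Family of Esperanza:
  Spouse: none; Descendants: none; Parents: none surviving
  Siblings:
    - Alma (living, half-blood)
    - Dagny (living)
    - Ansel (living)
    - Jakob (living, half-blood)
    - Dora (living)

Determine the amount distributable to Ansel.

Ansel receives £160,000.

The entire £640,000 passes to the siblings and their issue.
Counting each half-blood sibling's line as half a unit, there are 4 units in £640,000, so one unit is £160,000. Whole-blood lines (Dagny, Ansel, and Dora) take £160,000 each; half-blood lines (Alma and Jakob) take £80,000 each.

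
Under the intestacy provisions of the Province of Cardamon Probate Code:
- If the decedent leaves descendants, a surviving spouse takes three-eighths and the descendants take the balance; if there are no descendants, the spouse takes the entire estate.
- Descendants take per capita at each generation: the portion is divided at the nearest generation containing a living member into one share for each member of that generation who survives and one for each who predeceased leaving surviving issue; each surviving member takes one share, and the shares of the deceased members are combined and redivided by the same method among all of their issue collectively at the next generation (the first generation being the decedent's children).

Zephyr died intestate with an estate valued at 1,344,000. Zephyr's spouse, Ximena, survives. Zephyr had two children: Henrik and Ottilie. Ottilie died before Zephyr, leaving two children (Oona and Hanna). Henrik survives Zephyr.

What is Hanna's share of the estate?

Hanna receives 210,000.

Ximena takes three-eighths of 1,344,000 = 504,000. The remaining 840,000 passes to the descendants.
The descendants' portion (840,000) is divided at the children's generation into 2 shares of 420,000. Henrik takes 420,000. The remaining share for the deceased Ottilie (420,000) is carried to the next generation.
That pool (420,000) is divided at the grandchildren's generation equally among Oona and Hanna: 210,000 each.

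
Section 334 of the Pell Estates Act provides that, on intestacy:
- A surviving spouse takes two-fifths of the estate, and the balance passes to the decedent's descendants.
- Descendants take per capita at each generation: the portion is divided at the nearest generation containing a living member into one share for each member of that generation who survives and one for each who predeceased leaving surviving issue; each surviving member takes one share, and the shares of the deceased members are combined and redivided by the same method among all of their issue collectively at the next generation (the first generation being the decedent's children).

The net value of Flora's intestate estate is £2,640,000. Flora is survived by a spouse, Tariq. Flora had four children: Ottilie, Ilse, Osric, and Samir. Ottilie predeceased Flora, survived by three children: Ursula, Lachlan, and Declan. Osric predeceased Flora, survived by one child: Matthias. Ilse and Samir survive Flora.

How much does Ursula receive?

Tariq takes two-fifths of £2,640,000 = £1,056,000. The remaining £1,584,000 passes to the descendants.
The descendants' portion (£1,584,000) is divided at the children's generation into 4 shares of £396,000. Ilse and Samir each take £396,000. The 2 shares of the deceased (Ottilie and Osric) are combined into a pool of £792,000.
That pool (£792,000) is divided at the grandchildren's generation equally among Ursula, Lachlan, Declan, and Matthias: £198,000 each.

Ursula receives £198,000.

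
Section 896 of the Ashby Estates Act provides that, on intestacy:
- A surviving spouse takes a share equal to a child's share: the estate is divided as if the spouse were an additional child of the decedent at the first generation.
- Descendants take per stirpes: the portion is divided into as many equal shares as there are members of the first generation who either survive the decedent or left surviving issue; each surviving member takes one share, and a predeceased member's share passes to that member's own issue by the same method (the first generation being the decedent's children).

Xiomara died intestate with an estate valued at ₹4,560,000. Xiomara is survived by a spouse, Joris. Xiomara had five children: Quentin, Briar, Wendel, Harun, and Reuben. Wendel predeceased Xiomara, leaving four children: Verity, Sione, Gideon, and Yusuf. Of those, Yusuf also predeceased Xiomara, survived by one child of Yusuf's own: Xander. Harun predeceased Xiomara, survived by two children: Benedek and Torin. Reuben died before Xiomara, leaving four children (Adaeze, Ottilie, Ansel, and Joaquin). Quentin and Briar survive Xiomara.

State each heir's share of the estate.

Joris: ₹760,000; Quentin: ₹760,000; Briar: ₹760,000; Verity: ₹190,000; Sione: ₹190,000; Gideon: ₹190,000; Xander: ₹190,000; Benedek: ₹380,000; Torin: ₹380,000; Adaeze: ₹190,000; Ottilie: ₹190,000; Ansel: ₹190,000; Joaquin: ₹190,000

The spouse counts as an additional share at the children's level, so there are 6 primary shares of ₹760,000. Joris takes one such share (₹760,000).
The children's combined portion (₹3,800,000) is divided into 5 shares of ₹760,000: Quentin and Briar each take ₹760,000; Wendel's ₹760,000 share passes to Wendel's issue; Harun's ₹760,000 share passes to Harun's issue; Reuben's ₹760,000 share passes to Reuben's issue.
Wendel's share (₹760,000) is divided into 4 shares of ₹190,000: Verity, Sione, and Gideon each take ₹190,000; Yusuf's ₹190,000 share passes to Yusuf's issue.
Yusuf's share (₹190,000) passes entirely to Xander.
Harun's share (₹760,000) is divided into 2 shares of ₹380,000: Benedek and Torin each take ₹380,000.
Reuben's share (₹760,000) is divided into 4 shares of ₹190,000: Adaeze, Ottilie, Ansel, and Joaquin each take ₹190,000.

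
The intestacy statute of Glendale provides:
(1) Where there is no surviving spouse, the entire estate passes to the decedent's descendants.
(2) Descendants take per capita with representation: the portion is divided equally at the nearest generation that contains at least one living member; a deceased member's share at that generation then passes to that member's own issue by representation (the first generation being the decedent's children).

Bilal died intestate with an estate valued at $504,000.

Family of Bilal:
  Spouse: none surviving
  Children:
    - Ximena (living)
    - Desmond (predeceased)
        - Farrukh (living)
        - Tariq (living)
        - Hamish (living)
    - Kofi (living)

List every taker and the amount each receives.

Ximena: $168,000; Farrukh: $56,000; Tariq: $56,000; Hamish: $56,000; Kofi: $168,000

The entire $504,000 passes to the descendants.
That amount ($504,000) is divided into 3 shares of $168,000: Ximena and Kofi each take $168,000; Desmond's $168,000 share passes to Desmond's issue.
Desmond's share ($168,000) is divided into 3 shares of $56,000: Farrukh, Tariq, and Hamish each take $56,000.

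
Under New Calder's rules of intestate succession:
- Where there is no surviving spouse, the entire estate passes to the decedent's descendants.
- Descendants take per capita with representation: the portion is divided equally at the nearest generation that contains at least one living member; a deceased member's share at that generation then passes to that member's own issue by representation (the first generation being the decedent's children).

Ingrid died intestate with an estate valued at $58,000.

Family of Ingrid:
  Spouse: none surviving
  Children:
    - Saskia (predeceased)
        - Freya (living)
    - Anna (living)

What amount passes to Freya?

Freya receives $29,000.

The entire $58,000 passes to the descendants.
That amount ($58,000) is divided into 2 shares of $29,000: Anna takes $29,000; Saskia's $29,000 share passes to Saskia's issue.
Saskia's share ($29,000) passes entirely to Freya.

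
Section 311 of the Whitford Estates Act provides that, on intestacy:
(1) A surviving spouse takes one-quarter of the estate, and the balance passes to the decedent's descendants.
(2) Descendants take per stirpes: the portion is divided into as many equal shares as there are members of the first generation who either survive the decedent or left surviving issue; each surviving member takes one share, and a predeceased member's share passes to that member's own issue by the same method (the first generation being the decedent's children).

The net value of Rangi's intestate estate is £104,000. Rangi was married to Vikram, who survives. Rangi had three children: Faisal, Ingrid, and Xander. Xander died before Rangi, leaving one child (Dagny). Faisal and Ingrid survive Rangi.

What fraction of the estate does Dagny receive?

Vikram takes one-quarter of £104,000 = £26,000. The remaining £78,000 passes to the descendants.
The descendants' portion (£78,000) is divided into 3 shares of £26,000: Faisal and Ingrid each take £26,000; Xander's £26,000 share passes to Xander's issue.
Xander's share (£26,000) passes entirely to Dagny.

Dagny receives 1/4 of the estate.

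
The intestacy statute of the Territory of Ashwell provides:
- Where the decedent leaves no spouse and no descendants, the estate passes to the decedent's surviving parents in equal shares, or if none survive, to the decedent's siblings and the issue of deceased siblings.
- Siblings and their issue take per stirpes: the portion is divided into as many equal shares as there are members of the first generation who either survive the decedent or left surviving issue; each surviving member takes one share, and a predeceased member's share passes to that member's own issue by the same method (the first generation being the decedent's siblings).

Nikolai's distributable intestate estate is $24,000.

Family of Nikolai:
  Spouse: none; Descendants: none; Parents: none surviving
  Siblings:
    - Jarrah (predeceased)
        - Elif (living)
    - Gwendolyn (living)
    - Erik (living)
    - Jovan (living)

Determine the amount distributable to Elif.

Elif receives $6,000.

The entire $24,000 passes to the siblings and their issue.
That amount ($24,000) is divided into 4 shares of $6,000: Gwendolyn, Erik, and Jovan each take $6,000; Jarrah's $6,000 share passes to Jarrah's issue.
Jarrah's share ($6,000) passes entirely to Elif.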